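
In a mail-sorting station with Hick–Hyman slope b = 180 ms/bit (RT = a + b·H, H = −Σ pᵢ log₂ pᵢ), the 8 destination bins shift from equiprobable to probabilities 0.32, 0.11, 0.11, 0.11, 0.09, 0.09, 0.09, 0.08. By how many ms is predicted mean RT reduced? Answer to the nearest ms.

The RT saving is b·ΔH. Equiprobable H₀ = log₂(8) = 3.0000 bits; with the given probabilities H = 2.8064 bits.
b·(H₀ − H) = 180 × (3.0000 − 2.8064) = 34.85 ms.

35 ms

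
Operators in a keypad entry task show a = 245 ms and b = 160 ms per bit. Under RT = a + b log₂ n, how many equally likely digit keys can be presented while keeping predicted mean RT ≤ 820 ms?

160·log₂ n ≤ 820 − 245 = 575, giving log₂ n ≤ 3.5938 and n ≤ 12.073. The largest whole number is 12.

12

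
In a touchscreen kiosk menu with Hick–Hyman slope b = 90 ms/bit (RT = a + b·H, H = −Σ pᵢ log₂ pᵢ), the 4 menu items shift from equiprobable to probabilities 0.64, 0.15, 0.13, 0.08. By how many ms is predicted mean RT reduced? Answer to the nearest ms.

45 ms

Equiprobable entropy H₀ = log₂ 4 = 2.0000 bits.
Skewed entropy H = −Σ pᵢ log₂ pᵢ = 1.4968 bits.
ΔRT = b·(H₀ − H) = 90 × 0.5032 = 45.29 ms.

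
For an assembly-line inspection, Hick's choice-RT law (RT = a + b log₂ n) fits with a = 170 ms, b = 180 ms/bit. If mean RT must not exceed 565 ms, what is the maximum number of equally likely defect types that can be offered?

4

180·log₂ n ≤ 565 − 170 = 395, giving log₂ n ≤ 2.1944 and n ≤ 4.577. The largest whole number is 4.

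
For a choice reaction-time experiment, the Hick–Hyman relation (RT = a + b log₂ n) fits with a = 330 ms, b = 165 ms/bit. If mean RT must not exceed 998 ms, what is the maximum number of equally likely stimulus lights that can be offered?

16

165·log₂ n ≤ 998 − 330 = 668, giving log₂ n ≤ 4.0485 and n ≤ 16.547. The largest whole number is 16.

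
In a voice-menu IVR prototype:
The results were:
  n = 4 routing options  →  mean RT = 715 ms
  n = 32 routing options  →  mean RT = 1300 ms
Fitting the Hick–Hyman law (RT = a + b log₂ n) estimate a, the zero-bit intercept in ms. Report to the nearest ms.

325 ms

Slope: b = (1300 − 715) / (log₂ 32 − log₂ 4) = 585/3.0000 = 195 ms/bit.
a = RT₁ − b·log₂ n₁ = 715 − 195 × 2 = 325.000 ms.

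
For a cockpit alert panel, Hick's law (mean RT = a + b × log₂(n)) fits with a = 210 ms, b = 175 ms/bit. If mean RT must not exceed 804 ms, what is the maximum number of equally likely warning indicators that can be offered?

10

Information budget: (804 − 210)/175 = 3.3943 bits, so n ≤ 2^3.3943 = 10.514 → at most 10.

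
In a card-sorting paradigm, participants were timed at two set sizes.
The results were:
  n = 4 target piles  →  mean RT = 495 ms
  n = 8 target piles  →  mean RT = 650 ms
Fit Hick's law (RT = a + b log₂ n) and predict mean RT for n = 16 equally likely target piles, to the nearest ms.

RT is linear in log₂ n, so two points fix the line:
  b = (650 − 495) / (log₂ 8 − log₂ 4) = 155 / (3 − 2) = 155 ms/bit
  a = 495 − 155 × 2 = 185 ms
Then RT(16) = 185 + 155 × log₂ 16 = 185 + 155 × 4 ≈ 805.000 ms.

805 ms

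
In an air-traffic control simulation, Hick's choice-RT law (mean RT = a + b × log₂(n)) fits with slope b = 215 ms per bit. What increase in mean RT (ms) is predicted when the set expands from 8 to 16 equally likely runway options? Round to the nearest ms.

Only the slope matters, since a is common to both: ΔRT = b·log₂(n₂/n₁).
log₂(16) − log₂(8) = log₂(16/8) = log₂(2) = 1.
ΔRT = 215 × 1.0000 = 215.000 ms.

215 ms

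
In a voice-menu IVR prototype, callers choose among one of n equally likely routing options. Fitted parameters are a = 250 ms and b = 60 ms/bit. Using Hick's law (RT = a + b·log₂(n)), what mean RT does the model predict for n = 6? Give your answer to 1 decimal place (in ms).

405.1 ms

log₂(6) = 2.5850 bits, so RT = 250 + 60 × 2.5850 ≈ 405.098 ms.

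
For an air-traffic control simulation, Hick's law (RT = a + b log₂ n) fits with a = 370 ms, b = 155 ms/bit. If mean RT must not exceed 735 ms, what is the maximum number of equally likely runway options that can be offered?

5

Set 370 + 155·log₂ n ≤ 735 → log₂ n ≤ (735 − 370)/155 = 2.3548.
So n ≤ 2^2.3548 = 5.115; the largest integer n is 5.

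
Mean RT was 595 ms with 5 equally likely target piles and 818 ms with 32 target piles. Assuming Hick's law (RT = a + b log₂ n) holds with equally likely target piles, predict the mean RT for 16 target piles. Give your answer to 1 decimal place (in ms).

734.7 ms

RT is linear in log₂ n, so two points fix the line:
  b = (818 − 595) / (log₂ 32 − log₂ 5) = 223 / (5 − 2.3219) = 83.269 ms/bit
  a = 595 − 83.269 × 2.3219 = 401.656 ms
Then RT(16) = 401.656 + 83.269 × log₂ 16 = 401.656 + 83.269 × 4 ≈ 734.731 ms.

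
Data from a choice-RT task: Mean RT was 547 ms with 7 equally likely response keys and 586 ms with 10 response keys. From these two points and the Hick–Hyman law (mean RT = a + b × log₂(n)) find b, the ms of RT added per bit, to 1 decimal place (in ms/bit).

The slope on a log₂ axis is (586 − 547) / (3.3219 − 2.8074) = 75.791 ms/bit.

75.8 ms/bit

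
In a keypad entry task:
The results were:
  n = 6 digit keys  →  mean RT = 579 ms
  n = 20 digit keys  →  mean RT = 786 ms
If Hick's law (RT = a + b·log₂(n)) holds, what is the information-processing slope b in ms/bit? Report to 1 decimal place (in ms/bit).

119.2 ms/bit

The slope on a log₂ axis is (786 − 579) / (4.3219 − 2.5850) = 119.173 ms/bit.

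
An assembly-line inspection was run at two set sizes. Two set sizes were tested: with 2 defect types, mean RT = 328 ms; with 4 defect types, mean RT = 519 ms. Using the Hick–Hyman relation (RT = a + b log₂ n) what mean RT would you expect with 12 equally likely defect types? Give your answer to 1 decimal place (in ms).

RT is linear in log₂ n, so two points fix the line:
  b = (519 − 328) / (log₂ 4 − log₂ 2) = 191 / (2 − 1) = 191.000 ms/bit
  a = 328 − 191.000 × 1 = 137.000 ms
Then RT(12) = 137.000 + 191.000 × log₂ 12 = 137.000 + 191.000 × 3.5850 ≈ 821.728 ms.

821.7 ms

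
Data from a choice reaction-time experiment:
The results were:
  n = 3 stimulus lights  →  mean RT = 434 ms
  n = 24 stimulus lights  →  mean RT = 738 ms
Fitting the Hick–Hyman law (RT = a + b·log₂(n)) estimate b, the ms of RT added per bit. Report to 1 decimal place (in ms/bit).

Slope: b = (738 − 434) / (log₂ 24 − log₂ 3) = 304/3.0000 = 101.333 ms/bit.

101.3 ms/bit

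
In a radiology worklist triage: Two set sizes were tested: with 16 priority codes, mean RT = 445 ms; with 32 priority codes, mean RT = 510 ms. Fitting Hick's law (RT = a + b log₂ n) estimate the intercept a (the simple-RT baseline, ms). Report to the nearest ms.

185 ms

The slope on a log₂ axis is (510 − 445) / (5 − 4) = 65 ms/bit.
a = RT₁ − b·log₂ n₁ = 445 − 65 × 4 = 185.000 ms.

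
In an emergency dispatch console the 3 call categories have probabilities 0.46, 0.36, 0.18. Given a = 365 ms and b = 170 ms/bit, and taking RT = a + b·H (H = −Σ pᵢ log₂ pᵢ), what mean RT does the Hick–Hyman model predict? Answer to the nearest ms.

Entropy contributions −pᵢ log₂ pᵢ: 0.5153, 0.5306, 0.4453; sum H = 1.4913 bits.
RT = a + bH = 365 + 170·1.4913 = 618.51 ms.

619 ms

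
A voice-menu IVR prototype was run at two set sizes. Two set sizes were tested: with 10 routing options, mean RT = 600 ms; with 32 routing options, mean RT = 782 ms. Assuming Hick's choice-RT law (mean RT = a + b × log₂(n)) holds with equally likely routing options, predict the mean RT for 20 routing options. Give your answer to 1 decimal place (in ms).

Fit slope and intercept:
  b = (782 − 600) / (log₂ 32 − log₂ 10) = 182 / (5 − 3.3219) = 108.458 ms/bit
  a = 600 − 108.458 × 3.3219 = 239.711 ms
Then RT(20) = 239.711 + 108.458 × log₂ 20 = 239.711 + 108.458 × 4.3219 ≈ 708.458 ms.

708.5 ms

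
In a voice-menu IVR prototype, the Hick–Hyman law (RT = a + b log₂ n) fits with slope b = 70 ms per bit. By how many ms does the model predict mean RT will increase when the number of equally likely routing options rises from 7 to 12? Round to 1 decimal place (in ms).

54.4 ms

Only the slope matters, since a is common to both: ΔRT = b·log₂(n₂/n₁).
log₂(12) − log₂(7) = 3.5850 − 2.8074 = 0.7776.
ΔRT = 70 × 0.7776 = 54.433 ms.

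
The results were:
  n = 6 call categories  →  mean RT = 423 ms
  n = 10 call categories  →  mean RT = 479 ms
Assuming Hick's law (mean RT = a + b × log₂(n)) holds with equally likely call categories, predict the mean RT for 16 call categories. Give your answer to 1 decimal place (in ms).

530.5 ms

Fit slope and intercept:
  b = (479 − 423) / (log₂ 10 − log₂ 6) = 56 / (3.3219 − 2.5850) = 75.987 ms/bit
  a = 423 − 75.987 × 2.5850 = 226.576 ms
Then RT(16) = 226.576 + 75.987 × log₂ 16 = 226.576 + 75.987 × 4 ≈ 530.525 ms.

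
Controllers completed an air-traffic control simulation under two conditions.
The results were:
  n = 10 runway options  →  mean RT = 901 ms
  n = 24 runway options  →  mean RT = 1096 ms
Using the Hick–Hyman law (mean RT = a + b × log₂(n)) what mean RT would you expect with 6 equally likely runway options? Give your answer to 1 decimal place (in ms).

787.2 ms

With log₂ n on the abscissa the relation is linear; from the two conditions:
  b = (1096 − 901) / (log₂ 24 − log₂ 10) = 195 / (4.5850 − 3.3219) = 154.390 ms/bit
  a = 901 − 154.390 × 3.3219 = 388.127 ms
Then RT(6) = 388.127 + 154.390 × log₂ 6 = 388.127 + 154.390 × 2.5850 ≈ 787.220 ms.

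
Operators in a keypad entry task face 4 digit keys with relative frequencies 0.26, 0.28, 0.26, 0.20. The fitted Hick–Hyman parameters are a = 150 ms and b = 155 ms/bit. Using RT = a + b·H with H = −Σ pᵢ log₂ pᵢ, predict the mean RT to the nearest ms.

458 ms

H = 0.26·log₂(1/0.26) + 0.28·log₂(1/0.28) + 0.26·log₂(1/0.26) + 0.20·log₂(1/0.20) = 1.9892 bits.
RT = 150 + 155 × 1.9892 = 458.32 ms.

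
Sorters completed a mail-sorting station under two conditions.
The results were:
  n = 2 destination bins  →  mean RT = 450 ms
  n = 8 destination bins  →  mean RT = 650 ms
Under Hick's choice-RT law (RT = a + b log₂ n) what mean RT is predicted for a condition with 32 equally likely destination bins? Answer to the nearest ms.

With log₂ n on the abscissa the relation is linear; from the two conditions:
  b = (650 − 450) / (log₂ 8 − log₂ 2) = 200 / (3 − 1) = 100 ms/bit
  a = 450 − 100 × 1 = 350 ms
Then RT(32) = 350 + 100 × log₂ 32 = 350 + 100 × 5 ≈ 850.000 ms.

850 ms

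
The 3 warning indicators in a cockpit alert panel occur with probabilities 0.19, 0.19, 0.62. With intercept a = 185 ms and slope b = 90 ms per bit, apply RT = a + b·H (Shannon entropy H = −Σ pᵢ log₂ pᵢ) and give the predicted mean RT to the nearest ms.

305 ms

Entropy contributions −pᵢ log₂ pᵢ: 0.4552, 0.4552, 0.4276; sum H = 1.3380 bits.
RT = a + bH = 185 + 90·1.3380 = 305.42 ms.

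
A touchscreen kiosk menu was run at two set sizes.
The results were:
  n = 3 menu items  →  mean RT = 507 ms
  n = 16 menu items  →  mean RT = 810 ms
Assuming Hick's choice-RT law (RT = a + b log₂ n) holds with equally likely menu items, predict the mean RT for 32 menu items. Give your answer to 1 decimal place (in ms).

RT is linear in log₂ n, so two points fix the line:
  b = (810 − 507) / (log₂ 16 − log₂ 3) = 303 / (4 − 1.5850) = 125.464 ms/bit
  a = 507 − 125.464 × 1.5850 = 308.144 ms
Then RT(32) = 308.144 + 125.464 × log₂ 32 = 308.144 + 125.464 × 5 ≈ 935.464 ms.

935.5 ms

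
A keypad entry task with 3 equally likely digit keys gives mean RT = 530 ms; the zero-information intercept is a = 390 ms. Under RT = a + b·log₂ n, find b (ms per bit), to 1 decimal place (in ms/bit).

3 alternatives carry log₂ 3 = 1.5850 bits; the choice cost is 530 − 390 = 140 ms, so b = 140/1.5850 = 88.330 ms/bit.

88.3 ms/bit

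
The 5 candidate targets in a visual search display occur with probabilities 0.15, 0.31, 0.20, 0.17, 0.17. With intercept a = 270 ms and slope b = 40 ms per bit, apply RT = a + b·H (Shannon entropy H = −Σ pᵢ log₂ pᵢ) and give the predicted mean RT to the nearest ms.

361 ms

H = 0.15·log₂(1/0.15) + 0.31·log₂(1/0.31) + 0.20·log₂(1/0.20) + 0.17·log₂(1/0.17) + 0.17·log₂(1/0.17) = 2.2679 bits.
RT = 270 + 40 × 2.2679 = 360.72 ms.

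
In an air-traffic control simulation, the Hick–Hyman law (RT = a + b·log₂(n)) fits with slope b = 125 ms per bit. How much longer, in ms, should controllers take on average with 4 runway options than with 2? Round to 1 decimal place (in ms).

125.0 ms

The intercept a cancels: ΔRT = b·(log₂ n₂ − log₂ n₁) = b·log₂(n₂/n₁).
log₂(4) − log₂(2) = log₂(4/2) = log₂(2) = 1.
ΔRT = 125 × 1.0000 = 125.000 ms.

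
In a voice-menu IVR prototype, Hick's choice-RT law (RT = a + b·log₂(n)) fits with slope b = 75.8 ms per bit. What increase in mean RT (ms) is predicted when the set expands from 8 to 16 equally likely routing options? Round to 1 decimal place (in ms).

75.8 ms

Only the slope matters, since a is common to both: ΔRT = b·log₂(n₂/n₁).
log₂(16) − log₂(8) = log₂(16/8) = log₂(2) = 1.
ΔRT = 75.8 × 1.0000 = 75.800 ms.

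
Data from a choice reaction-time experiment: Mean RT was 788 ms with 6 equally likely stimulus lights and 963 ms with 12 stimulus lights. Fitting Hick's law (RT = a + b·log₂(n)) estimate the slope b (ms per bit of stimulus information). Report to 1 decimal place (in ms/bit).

175.0 ms/bit

b = (RT₂ − RT₁)/(log₂ n₂ − log₂ n₁) = (963 − 788)/(3.5850 − 2.5850) = 175.000 ms/bit.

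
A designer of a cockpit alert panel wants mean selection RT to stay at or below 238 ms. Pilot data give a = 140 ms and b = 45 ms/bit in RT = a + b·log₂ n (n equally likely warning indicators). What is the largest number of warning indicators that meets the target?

Information budget: (238 − 140)/45 = 2.1778 bits, so n ≤ 2^2.1778 = 4.525 → at most 4.

4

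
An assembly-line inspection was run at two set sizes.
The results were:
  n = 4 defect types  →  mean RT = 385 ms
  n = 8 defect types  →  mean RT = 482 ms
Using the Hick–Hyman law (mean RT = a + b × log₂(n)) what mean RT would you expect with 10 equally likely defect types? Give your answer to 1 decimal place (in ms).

513.2 ms

RT is linear in log₂ n, so two points fix the line:
  b = (482 − 385) / (log₂ 8 − log₂ 4) = 97 / (3 − 2) = 97.000 ms/bit
  a = 385 − 97.000 × 2 = 191.000 ms
Then RT(10) = 191.000 + 97.000 × log₂ 10 = 191.000 + 97.000 × 3.3219 ≈ 513.227 ms.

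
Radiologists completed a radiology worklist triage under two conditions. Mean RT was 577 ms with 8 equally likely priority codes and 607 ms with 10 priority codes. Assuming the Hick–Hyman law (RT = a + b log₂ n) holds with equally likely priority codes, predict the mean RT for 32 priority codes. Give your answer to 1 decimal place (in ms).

763.4 ms

Fit slope and intercept:
  b = (607 − 577) / (log₂ 10 − log₂ 8) = 30 / (3.3219 − 3) = 93.189 ms/bit
  a = 577 − 93.189 × 3 = 297.434 ms
Then RT(32) = 297.434 + 93.189 × log₂ 32 = 297.434 + 93.189 × 5 ≈ 763.377 ms.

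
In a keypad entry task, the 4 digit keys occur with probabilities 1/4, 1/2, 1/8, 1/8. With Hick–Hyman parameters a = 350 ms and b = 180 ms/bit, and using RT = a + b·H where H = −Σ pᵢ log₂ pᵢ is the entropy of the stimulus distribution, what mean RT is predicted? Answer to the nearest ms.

H = −Σ pᵢ log₂ pᵢ = 0.25·2 + 0.5·1 + 0.125·3 + 0.125·3 = 1.750 bits.
RT = 350 + 180 × 1.750 = 665.00 ms.

665 ms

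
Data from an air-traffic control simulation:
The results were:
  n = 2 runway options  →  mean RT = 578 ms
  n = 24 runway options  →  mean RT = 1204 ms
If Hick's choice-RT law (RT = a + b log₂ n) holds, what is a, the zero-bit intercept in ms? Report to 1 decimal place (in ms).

403.4 ms

Slope: b = (1204 − 578) / (log₂ 24 − log₂ 2) = 626/3.5850 = 174.618 ms/bit.
a = RT₁ − b·log₂ n₁ = 578 − 174.618 × 1 = 403.382 ms.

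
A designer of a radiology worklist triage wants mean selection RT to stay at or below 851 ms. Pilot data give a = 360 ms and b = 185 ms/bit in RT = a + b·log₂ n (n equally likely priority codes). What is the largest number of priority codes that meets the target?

6

Information budget: (851 − 360)/185 = 2.6541 bits, so n ≤ 2^2.6541 = 6.294 → at most 6.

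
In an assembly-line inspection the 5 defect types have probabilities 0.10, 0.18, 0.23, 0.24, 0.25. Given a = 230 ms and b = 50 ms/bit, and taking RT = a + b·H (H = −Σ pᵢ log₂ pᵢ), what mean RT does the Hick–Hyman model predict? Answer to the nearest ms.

343 ms

Entropy contributions −pᵢ log₂ pᵢ: 0.3322, 0.4453, 0.4877, 0.4941, 0.5000; sum H = 2.2593 bits.
RT = a + bH = 230 + 50·2.2593 = 342.97 ms.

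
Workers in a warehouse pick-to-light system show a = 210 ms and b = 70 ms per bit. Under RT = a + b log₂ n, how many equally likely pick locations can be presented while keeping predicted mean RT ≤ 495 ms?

16

Set 210 + 70·log₂ n ≤ 495 → log₂ n ≤ (495 − 210)/70 = 4.0714.
So n ≤ 2^4.0714 = 16.812; the largest integer n is 16.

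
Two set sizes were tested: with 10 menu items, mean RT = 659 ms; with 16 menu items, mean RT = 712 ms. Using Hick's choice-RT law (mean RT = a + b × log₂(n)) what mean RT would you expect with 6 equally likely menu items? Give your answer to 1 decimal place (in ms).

601.4 ms

Fit slope and intercept:
  b = (712 − 659) / (log₂ 16 − log₂ 10) = 53 / (4 − 3.3219) = 78.163 ms/bit
  a = 659 − 78.163 × 3.3219 = 399.349 ms
Then RT(6) = 399.349 + 78.163 × log₂ 6 = 399.349 + 78.163 × 2.5850 ≈ 601.397 ms.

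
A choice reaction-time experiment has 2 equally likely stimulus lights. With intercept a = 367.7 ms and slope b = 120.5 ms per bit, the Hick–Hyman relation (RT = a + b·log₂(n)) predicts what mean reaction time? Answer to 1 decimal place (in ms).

log₂(2) = 1 bits, so RT = 367.7 + 120.5 × 1 ≈ 488.200 ms.

488.2 ms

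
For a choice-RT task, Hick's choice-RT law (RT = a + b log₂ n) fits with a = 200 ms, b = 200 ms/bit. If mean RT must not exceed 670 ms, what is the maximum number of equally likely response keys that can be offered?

200·log₂ n ≤ 670 − 200 = 470, giving log₂ n ≤ 2.3500 and n ≤ 5.098. The largest whole number is 5.

5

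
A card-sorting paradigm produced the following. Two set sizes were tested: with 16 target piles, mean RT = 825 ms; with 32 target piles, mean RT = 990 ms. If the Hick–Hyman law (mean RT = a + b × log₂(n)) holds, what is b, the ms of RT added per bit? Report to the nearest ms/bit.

165 ms/bit

b = (RT₂ − RT₁)/(log₂ n₂ − log₂ n₁) = (990 − 825)/(5 − 4) = 165 ms/bit.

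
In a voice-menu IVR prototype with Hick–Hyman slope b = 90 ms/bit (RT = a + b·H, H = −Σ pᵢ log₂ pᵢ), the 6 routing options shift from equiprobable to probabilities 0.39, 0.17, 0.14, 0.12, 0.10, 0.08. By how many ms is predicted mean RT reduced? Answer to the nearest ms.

21 ms

The RT saving is b·ΔH. Equiprobable H₀ = log₂(6) = 2.5850 bits; with the given probabilities H = 2.3523 bits.
b·(H₀ − H) = 90 × (2.5850 − 2.3523) = 20.94 ms.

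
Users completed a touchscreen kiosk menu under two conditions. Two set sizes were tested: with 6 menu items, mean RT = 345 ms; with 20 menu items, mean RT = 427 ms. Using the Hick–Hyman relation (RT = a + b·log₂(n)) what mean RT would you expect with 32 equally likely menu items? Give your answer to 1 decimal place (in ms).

459.0 ms

With log₂ n on the abscissa the relation is linear; from the two conditions:
  b = (427 − 345) / (log₂ 20 − log₂ 6) = 82 / (4.3219 − 2.5850) = 47.209 ms/bit
  a = 345 − 47.209 × 2.5850 = 222.967 ms
Then RT(32) = 222.967 + 47.209 × log₂ 32 = 222.967 + 47.209 × 5 ≈ 459.011 ms.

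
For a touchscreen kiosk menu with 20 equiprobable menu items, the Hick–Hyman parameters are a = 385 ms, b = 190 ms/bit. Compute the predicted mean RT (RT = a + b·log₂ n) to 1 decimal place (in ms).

1206.2 ms

log₂(20) = 4.3219 bits, so RT = 385 + 190 × 4.3219 ≈ 1206.166 ms.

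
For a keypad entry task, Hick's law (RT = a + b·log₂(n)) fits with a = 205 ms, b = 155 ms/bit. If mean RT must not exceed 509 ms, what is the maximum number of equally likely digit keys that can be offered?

155·log₂ n ≤ 509 − 205 = 304, giving log₂ n ≤ 1.9613 and n ≤ 3.894. The largest whole number is 3.

3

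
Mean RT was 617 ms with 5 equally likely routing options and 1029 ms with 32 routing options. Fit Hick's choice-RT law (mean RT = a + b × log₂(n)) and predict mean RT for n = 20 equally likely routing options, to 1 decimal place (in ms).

Solve the two-equation system in a and b:
  b = (1029 − 617) / (log₂ 32 − log₂ 5) = 412 / (5 − 2.3219) = 153.842 ms/bit
  a = 617 − 153.842 × 2.3219 = 259.790 ms
Then RT(20) = 259.790 + 153.842 × log₂ 20 = 259.790 + 153.842 × 4.3219 ≈ 924.684 ms.

924.7 ms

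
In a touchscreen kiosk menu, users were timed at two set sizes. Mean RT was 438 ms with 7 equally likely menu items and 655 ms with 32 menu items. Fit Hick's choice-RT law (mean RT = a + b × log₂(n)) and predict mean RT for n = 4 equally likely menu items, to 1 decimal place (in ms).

358.1 ms

Fit slope and intercept:
  b = (655 − 438) / (log₂ 32 − log₂ 7) = 217 / (5 − 2.8074) = 98.967 ms/bit
  a = 438 − 98.967 × 2.8074 = 160.164 ms
Then RT(4) = 160.164 + 98.967 × log₂ 4 = 160.164 + 98.967 × 2 ≈ 358.098 ms.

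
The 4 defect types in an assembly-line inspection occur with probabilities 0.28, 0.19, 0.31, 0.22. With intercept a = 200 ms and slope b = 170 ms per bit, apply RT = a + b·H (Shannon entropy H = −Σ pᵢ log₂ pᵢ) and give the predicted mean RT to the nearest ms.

H = 0.28·log₂(1/0.28) + 0.19·log₂(1/0.19) + 0.31·log₂(1/0.31) + 0.22·log₂(1/0.22) = 1.9738 bits.
RT = 200 + 170 × 1.9738 = 535.55 ms.

536 ms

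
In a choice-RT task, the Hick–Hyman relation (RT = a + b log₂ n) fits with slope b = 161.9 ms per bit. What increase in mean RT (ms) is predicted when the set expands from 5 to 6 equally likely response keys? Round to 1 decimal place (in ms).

Only the slope matters, since a is common to both: ΔRT = b·log₂(n₂/n₁).
log₂(6) − log₂(5) = 2.5850 − 2.3219 = 0.2630.
ΔRT = 161.9 × 0.2630 = 42.585 ms.

42.6 ms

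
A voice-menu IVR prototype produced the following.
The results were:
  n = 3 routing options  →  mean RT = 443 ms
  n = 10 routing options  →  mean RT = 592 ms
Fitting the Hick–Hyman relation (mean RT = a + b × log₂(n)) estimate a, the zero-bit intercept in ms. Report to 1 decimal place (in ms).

307.0 ms

b = (RT₂ − RT₁)/(log₂ n₂ − log₂ n₁) = (592 − 443)/(3.3219 − 1.5850) = 85.782 ms/bit.
Intercept: a = 443 − 85.782·log₂(3) = 307.039 ms.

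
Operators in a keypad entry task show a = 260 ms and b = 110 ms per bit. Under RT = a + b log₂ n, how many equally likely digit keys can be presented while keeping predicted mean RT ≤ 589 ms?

7

Set 260 + 110·log₂ n ≤ 589 → log₂ n ≤ (589 − 260)/110 = 2.9909.
So n ≤ 2^2.9909 = 7.950; the largest integer n is 7.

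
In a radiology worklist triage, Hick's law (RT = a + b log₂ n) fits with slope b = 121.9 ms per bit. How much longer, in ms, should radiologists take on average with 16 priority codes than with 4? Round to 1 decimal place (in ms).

243.8 ms

Only the slope matters, since a is common to both: ΔRT = b·log₂(n₂/n₁).
log₂(16) − log₂(4) = log₂(16/4) = log₂(4) = 2.
ΔRT = 121.9 × 2.0000 = 243.800 ms.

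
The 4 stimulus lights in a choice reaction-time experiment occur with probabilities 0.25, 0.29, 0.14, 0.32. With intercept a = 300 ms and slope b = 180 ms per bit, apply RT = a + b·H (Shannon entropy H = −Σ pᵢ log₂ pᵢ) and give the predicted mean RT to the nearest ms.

649 ms

H = 0.25·log₂(1/0.25) + 0.29·log₂(1/0.29) + 0.14·log₂(1/0.14) + 0.32·log₂(1/0.32) = 1.9410 bits.
RT = 300 + 180 × 1.9410 = 649.39 ms.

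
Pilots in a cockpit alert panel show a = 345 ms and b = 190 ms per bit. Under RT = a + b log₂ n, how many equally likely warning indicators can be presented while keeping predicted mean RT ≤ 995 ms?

Information budget: (995 − 345)/190 = 3.4211 bits, so n ≤ 2^3.4211 = 10.711 → at most 10.

10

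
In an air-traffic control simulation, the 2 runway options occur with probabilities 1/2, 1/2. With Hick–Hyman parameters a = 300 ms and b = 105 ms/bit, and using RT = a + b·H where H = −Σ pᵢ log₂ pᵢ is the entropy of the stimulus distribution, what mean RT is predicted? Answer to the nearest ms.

405 ms

Each term −pᵢ log₂ pᵢ: 0.5·1 + 0.5·1; summed, H = 1.000 bits.
Mean RT = a + bH = 300 + 105·1.000 = 405.00 ms.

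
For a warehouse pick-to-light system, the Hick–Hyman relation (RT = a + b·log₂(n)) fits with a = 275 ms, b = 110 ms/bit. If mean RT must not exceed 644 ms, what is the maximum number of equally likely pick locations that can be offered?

Information budget: (644 − 275)/110 = 3.3545 bits, so n ≤ 2^3.3545 = 10.229 → at most 10.

10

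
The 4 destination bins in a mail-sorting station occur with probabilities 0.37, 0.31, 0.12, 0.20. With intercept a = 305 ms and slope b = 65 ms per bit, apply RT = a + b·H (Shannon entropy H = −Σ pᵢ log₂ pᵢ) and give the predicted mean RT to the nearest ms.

Entropy contributions −pᵢ log₂ pᵢ: 0.5307, 0.5238, 0.3671, 0.4644; sum H = 1.8860 bits.
RT = a + bH = 305 + 65·1.8860 = 427.59 ms.

428 ms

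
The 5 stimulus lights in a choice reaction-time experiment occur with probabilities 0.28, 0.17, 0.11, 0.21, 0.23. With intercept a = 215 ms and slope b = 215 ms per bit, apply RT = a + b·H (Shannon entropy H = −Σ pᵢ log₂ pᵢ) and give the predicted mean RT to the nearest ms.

701 ms

Entropy contributions −pᵢ log₂ pᵢ: 0.5142, 0.4346, 0.3503, 0.4728, 0.4877; sum H = 2.2596 bits.
RT = a + bH = 215 + 215·2.2596 = 700.81 ms.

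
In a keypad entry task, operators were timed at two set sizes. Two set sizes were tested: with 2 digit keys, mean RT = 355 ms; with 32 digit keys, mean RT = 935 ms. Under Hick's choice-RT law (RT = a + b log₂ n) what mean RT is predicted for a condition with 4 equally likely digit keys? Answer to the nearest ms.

500 ms

Fit slope and intercept:
  b = (935 − 355) / (log₂ 32 − log₂ 2) = 580 / (5 − 1) = 145 ms/bit
  a = 355 − 145 × 1 = 210 ms
Then RT(4) = 210 + 145 × log₂ 4 = 210 + 145 × 2 ≈ 500.000 ms.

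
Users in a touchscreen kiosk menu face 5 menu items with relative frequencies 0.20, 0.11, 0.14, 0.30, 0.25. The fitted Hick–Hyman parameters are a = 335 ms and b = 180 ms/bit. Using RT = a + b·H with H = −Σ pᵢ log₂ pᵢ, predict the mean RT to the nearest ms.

737 ms

H = 0.20·log₂(1/0.20) + 0.11·log₂(1/0.11) + 0.14·log₂(1/0.14) + 0.30·log₂(1/0.30) + 0.25·log₂(1/0.25) = 2.2329 bits.
RT = 335 + 180 × 2.2329 = 736.92 ms.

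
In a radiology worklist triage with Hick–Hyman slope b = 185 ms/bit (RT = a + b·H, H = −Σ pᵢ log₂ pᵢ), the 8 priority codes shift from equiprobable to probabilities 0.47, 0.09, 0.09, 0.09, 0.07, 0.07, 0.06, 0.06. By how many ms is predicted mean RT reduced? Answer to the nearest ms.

The RT saving is b·ΔH. Equiprobable H₀ = log₂(8) = 3.0000 bits; with the given probabilities H = 2.4741 bits.
b·(H₀ − H) = 185 × (3.0000 − 2.4741) = 97.29 ms.

97 ms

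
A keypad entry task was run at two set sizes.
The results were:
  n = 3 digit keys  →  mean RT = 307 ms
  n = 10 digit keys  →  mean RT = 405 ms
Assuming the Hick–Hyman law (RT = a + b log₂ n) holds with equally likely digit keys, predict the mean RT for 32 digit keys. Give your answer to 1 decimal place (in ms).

499.7 ms

Solve the two-equation system in a and b:
  b = (405 − 307) / (log₂ 10 − log₂ 3) = 98 / (3.3219 − 1.5850) = 56.420 ms/bit
  a = 307 − 56.420 × 1.5850 = 217.576 ms
Then RT(32) = 217.576 + 56.420 × log₂ 32 = 217.576 + 56.420 × 5 ≈ 499.677 ms.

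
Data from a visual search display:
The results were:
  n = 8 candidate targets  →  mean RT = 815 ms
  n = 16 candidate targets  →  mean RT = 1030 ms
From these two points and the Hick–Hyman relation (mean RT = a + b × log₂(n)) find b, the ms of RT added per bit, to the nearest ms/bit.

Slope: b = (1030 − 815) / (log₂ 16 − log₂ 8) = 215/1.0000 = 215 ms/bit.

215 ms/bit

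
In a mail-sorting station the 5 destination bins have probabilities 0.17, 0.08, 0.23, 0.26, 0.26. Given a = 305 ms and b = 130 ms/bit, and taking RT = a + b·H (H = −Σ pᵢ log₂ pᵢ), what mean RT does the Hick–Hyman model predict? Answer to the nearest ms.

Entropy contributions −pᵢ log₂ pᵢ: 0.4346, 0.2915, 0.4877, 0.5053, 0.5053; sum H = 2.2243 bits.
RT = a + bH = 305 + 130·2.2243 = 594.16 ms.

594 ms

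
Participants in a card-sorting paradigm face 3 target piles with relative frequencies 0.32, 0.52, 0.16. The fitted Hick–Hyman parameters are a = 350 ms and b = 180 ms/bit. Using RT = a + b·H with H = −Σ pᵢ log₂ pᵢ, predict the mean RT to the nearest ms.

H = 0.32·log₂(1/0.32) + 0.52·log₂(1/0.52) + 0.16·log₂(1/0.16) = 1.4396 bits.
RT = 350 + 180 × 1.4396 = 609.13 ms.

609 ms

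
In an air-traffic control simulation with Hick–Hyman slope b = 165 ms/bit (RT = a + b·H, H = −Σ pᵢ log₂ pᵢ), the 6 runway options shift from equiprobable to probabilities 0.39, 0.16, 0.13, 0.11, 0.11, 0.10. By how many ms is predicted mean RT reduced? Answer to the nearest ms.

36 ms

Equiprobable entropy H₀ = log₂ 6 = 2.5850 bits.
Skewed entropy H = −Σ pᵢ log₂ pᵢ = 2.3682 bits.
ΔRT = b·(H₀ − H) = 165 × 0.2167 = 35.76 ms.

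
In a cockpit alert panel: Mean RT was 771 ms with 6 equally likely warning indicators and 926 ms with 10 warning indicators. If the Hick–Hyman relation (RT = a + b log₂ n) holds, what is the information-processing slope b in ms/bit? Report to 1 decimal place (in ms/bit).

Slope: b = (926 − 771) / (log₂ 10 − log₂ 6) = 155/0.7370 = 210.322 ms/bit.

210.3 ms/bit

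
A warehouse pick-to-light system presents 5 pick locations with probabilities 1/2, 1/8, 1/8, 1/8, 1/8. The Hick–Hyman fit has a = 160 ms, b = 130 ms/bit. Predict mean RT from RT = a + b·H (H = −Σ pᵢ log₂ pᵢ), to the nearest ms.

Each term −pᵢ log₂ pᵢ: 0.5·1 + 0.125·3 + 0.125·3 + 0.125·3 + 0.125·3; summed, H = 2.000 bits.
Mean RT = a + bH = 160 + 130·2.000 = 420.00 ms.

420 ms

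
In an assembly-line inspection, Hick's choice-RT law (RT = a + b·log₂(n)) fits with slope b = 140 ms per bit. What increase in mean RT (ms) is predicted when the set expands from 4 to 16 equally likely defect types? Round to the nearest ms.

ΔRT = (a + b log₂ n₂) − (a + b log₂ n₁) = b·(log₂ n₂ − log₂ n₁).
log₂(16) − log₂(4) = log₂(16/4) = log₂(4) = 2.
ΔRT = 140 × 2.0000 = 280.000 ms.

280 ms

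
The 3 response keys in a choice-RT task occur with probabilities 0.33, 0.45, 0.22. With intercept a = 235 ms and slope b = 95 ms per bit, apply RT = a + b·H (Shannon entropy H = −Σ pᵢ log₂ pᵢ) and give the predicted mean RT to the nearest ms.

H = 0.33·log₂(1/0.33) + 0.45·log₂(1/0.45) + 0.22·log₂(1/0.22) = 1.5268 bits.
RT = 235 + 95 × 1.5268 = 380.05 ms.

380 ms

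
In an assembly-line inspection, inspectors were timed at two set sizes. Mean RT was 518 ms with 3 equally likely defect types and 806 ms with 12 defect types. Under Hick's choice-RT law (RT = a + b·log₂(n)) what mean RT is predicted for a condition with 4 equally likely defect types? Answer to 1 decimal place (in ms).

RT is linear in log₂ n, so two points fix the line:
  b = (806 − 518) / (log₂ 12 − log₂ 3) = 288 / (3.5850 − 1.5850) = 144.000 ms/bit
  a = 518 − 144.000 × 1.5850 = 289.765 ms
Then RT(4) = 289.765 + 144.000 × log₂ 4 = 289.765 + 144.000 × 2 ≈ 577.765 ms.

577.8 ms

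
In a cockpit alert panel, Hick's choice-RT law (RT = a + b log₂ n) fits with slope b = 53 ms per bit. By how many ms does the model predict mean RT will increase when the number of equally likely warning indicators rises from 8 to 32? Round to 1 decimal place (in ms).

Only the slope matters, since a is common to both: ΔRT = b·log₂(n₂/n₁).
log₂(32) − log₂(8) = log₂(32/8) = log₂(4) = 2.
ΔRT = 53 × 2.0000 = 106.000 ms.

106.0 ms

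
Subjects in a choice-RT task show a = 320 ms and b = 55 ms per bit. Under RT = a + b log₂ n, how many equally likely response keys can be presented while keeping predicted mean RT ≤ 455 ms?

Information budget: (455 − 320)/55 = 2.4545 bits, so n ≤ 2^2.4545 = 5.481 → at most 5.

5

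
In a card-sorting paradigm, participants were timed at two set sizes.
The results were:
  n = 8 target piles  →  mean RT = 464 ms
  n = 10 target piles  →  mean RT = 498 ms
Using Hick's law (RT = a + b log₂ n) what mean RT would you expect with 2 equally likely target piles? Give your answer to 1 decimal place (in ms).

252.8 ms

Fit slope and intercept:
  b = (498 − 464) / (log₂ 10 − log₂ 8) = 34 / (3.3219 − 3) = 105.614 ms/bit
  a = 464 − 105.614 × 3 = 147.159 ms
Then RT(2) = 147.159 + 105.614 × log₂ 2 = 147.159 + 105.614 × 1 ≈ 252.773 ms.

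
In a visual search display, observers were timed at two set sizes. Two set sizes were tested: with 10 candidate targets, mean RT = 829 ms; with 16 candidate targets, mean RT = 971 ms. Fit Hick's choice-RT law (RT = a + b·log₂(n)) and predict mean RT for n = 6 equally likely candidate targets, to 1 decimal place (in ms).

674.7 ms

Solve the two-equation system in a and b:
  b = (971 − 829) / (log₂ 16 − log₂ 10) = 142 / (4 − 3.3219) = 209.417 ms/bit
  a = 829 − 209.417 × 3.3219 = 133.331 ms
Then RT(6) = 133.331 + 209.417 × log₂ 6 = 133.331 + 209.417 × 2.5850 ≈ 674.667 ms.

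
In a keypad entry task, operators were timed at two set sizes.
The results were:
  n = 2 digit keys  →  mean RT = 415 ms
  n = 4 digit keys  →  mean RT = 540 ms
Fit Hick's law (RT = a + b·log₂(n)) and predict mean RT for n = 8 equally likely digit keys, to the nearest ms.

With log₂ n on the abscissa the relation is linear; from the two conditions:
  b = (540 − 415) / (log₂ 4 − log₂ 2) = 125 / (2 − 1) = 125 ms/bit
  a = 415 − 125 × 1 = 290 ms
Then RT(8) = 290 + 125 × log₂ 8 = 290 + 125 × 3 ≈ 665.000 ms.

665 ms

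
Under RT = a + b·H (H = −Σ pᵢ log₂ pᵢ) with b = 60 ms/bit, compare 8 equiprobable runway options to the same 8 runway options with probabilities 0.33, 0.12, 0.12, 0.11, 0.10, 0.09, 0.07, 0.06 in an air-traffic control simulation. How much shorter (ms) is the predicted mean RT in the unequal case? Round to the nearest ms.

Equiprobable entropy H₀ = log₂ 8 = 3.0000 bits.
Skewed entropy H = −Σ pᵢ log₂ pᵢ = 2.7692 bits.
ΔRT = b·(H₀ − H) = 60 × 0.2308 = 13.85 ms.

14 ms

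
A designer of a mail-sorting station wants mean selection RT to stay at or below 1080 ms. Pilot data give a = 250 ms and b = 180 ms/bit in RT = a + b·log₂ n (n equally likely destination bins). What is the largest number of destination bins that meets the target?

24

180·log₂ n ≤ 1080 − 250 = 830, giving log₂ n ≤ 4.6111 and n ≤ 24.439. The largest whole number is 24.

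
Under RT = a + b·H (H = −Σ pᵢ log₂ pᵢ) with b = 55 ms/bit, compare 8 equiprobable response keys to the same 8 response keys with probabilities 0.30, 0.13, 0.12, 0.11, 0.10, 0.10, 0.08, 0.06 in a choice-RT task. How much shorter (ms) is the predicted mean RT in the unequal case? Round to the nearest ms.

Equiprobable entropy H₀ = log₂ 8 = 3.0000 bits.
Skewed entropy H = −Σ pᵢ log₂ pᵢ = 2.8205 bits.
ΔRT = b·(H₀ − H) = 55 × 0.1795 = 9.87 ms.

10 ms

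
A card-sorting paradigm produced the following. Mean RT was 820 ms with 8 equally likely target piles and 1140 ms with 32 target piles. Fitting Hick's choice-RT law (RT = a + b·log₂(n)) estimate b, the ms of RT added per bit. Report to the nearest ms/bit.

Slope: b = (1140 − 820) / (log₂ 32 − log₂ 8) = 320/2.0000 = 160 ms/bit.

160 ms/bit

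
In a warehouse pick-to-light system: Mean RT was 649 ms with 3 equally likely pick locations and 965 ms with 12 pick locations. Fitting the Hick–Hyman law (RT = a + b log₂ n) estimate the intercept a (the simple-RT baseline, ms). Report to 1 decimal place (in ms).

Slope: b = (965 − 649) / (log₂ 12 − log₂ 3) = 316/2.0000 = 158.000 ms/bit.
Intercept: a = 649 − 158.000·log₂(3) = 398.576 ms.

398.6 ms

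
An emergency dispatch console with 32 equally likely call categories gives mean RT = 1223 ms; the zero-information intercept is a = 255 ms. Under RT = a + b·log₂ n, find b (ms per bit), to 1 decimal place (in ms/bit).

b = (1223 − 255) / log₂(32) = 968 / 5 = 193.600 ms/bit.

193.6 ms/bit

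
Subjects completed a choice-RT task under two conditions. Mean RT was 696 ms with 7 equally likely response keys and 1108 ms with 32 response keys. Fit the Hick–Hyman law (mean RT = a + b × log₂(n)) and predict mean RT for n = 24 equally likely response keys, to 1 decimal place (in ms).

1030.0 ms

Fit slope and intercept:
  b = (1108 − 696) / (log₂ 32 − log₂ 7) = 412 / (5 − 2.8074) = 187.901 ms/bit
  a = 696 − 187.901 × 2.8074 = 168.495 ms
Then RT(24) = 168.495 + 187.901 × log₂ 24 = 168.495 + 187.901 × 4.5850 ≈ 1030.014 ms.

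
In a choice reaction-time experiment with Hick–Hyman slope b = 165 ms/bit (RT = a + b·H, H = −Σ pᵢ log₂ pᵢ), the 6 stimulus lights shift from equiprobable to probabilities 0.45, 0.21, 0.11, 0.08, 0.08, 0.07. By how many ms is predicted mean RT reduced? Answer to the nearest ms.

65 ms

The RT saving is b·ΔH. Equiprobable H₀ = log₂(6) = 2.5850 bits; with the given probabilities H = 2.1931 bits.
b·(H₀ − H) = 165 × (2.5850 − 2.1931) = 64.66 ms.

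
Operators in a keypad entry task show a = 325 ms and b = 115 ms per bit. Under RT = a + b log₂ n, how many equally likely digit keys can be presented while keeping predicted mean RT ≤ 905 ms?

32

Set 325 + 115·log₂ n ≤ 905 → log₂ n ≤ (905 − 325)/115 = 5.0435.
So n ≤ 2^5.0435 = 32.979; the largest integer n is 32.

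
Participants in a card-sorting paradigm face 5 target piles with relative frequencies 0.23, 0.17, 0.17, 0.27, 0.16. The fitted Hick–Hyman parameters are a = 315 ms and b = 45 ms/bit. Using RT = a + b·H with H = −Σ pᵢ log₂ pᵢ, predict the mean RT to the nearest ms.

H = 0.23·log₂(1/0.23) + 0.17·log₂(1/0.17) + 0.17·log₂(1/0.17) + 0.27·log₂(1/0.27) + 0.16·log₂(1/0.16) = 2.2899 bits.
RT = 315 + 45 × 2.2899 = 418.04 ms.

418 ms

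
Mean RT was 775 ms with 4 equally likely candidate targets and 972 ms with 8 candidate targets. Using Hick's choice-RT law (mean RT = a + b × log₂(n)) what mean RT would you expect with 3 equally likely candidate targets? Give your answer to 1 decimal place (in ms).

With log₂ n on the abscissa the relation is linear; from the two conditions:
  b = (972 − 775) / (log₂ 8 − log₂ 4) = 197 / (3 − 2) = 197.000 ms/bit
  a = 775 − 197.000 × 2 = 381.000 ms
Then RT(3) = 381.000 + 197.000 × log₂ 3 = 381.000 + 197.000 × 1.5850 ≈ 693.238 ms.

693.2 ms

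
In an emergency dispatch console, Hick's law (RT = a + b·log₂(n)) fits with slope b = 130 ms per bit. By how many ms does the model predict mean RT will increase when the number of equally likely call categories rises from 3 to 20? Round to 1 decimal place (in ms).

Only the slope matters, since a is common to both: ΔRT = b·log₂(n₂/n₁).
log₂(20) − log₂(3) = 4.3219 − 1.5850 = 2.7370.
ΔRT = 130 × 2.7370 = 355.806 ms.

355.8 ms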